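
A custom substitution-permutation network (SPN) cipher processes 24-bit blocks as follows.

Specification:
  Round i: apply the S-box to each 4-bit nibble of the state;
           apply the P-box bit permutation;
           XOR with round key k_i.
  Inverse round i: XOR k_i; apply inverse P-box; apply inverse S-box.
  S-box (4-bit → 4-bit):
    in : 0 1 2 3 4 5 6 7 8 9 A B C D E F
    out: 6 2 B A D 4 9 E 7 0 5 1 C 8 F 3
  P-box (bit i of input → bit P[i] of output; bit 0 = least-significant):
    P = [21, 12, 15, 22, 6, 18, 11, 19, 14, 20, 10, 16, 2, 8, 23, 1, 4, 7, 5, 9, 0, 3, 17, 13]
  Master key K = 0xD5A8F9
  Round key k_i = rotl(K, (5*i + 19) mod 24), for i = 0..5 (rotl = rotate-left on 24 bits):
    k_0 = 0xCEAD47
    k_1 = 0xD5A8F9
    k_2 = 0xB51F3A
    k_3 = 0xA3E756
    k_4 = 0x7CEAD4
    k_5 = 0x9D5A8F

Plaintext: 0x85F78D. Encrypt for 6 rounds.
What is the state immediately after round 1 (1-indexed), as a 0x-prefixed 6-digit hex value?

s_0 = plaintext = 0x85F78D
s_1 = Round(s_0, k_0) = 0x99A02A
s_2 = Round(s_1, k_1) = 0x692CBD
s_3 = Round(s_2, k_2) = 0xF43A7D
s_4 = Round(s_3, k_3) = 0xEFA86D
s_5 = Round(s_4, k_4) = 0xA68E09
s_6 = Round(s_5, k_5) = 0x0A159A

0x99A02A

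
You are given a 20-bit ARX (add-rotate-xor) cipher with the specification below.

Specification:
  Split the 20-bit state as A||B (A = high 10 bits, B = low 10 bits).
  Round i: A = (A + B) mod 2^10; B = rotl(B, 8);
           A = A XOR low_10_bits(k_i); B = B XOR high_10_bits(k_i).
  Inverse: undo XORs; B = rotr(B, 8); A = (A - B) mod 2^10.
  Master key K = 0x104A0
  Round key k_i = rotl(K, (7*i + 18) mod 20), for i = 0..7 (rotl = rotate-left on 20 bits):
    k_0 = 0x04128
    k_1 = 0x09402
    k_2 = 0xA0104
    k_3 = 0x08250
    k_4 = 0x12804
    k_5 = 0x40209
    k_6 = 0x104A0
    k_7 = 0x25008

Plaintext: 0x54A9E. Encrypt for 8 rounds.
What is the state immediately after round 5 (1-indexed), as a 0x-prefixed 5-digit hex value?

0xB7CE4

s_0 = plaintext = 0x54A9E
s_1 = Round(s_0, k_0) = 0xB62B7
s_2 = Round(s_1, k_1) = 0x63788
s_3 = Round(s_2, k_2) = 0x04662
s_4 = Round(s_3, k_3) = 0x08EB8
s_5 = Round(s_4, k_4) = 0xB7CE4
s_6 = Round(s_5, k_5) = 0x72939
s_7 = Round(s_6, k_6) = 0xE8D0F
s_8 = Round(s_7, k_7) = 0x2EBD7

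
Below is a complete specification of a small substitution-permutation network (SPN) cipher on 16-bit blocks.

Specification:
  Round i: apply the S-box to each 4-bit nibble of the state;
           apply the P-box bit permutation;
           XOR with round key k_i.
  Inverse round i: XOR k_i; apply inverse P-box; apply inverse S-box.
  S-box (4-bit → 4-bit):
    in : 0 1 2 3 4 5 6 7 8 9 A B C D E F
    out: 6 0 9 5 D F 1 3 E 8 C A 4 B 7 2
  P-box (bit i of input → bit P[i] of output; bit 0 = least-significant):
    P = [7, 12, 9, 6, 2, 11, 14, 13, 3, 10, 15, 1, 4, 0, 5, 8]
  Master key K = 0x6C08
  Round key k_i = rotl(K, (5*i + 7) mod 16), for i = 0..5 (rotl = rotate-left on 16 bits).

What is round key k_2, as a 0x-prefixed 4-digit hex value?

0xD810

K = 0x6C08
k_0 = rotl(K, (5*0+7) mod 16) = rotl(K, 7) = 0x0436
k_1 = rotl(K, (5*1+7) mod 16) = rotl(K, 12) = 0x86C0
k_2 = rotl(K, (5*2+7) mod 16) = rotl(K, 1) = 0xD810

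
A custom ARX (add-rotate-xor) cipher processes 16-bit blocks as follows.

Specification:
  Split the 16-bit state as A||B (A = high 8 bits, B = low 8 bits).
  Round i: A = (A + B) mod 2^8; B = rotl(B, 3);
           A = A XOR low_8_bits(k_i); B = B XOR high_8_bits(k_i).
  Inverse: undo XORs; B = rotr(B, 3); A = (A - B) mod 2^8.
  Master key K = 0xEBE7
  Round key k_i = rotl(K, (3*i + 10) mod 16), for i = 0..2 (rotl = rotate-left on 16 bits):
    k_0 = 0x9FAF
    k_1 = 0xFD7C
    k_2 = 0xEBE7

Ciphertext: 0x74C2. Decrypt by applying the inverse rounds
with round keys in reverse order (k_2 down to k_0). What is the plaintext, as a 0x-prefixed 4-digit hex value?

0xC890

s_0 = ciphertext = 0x74C2
s_1 = InvRound(s_0, k_2) = 0x6E25
s_2 = InvRound(s_1, k_1) = 0xF71B
s_3 = InvRound(s_2, k_0) = 0xC890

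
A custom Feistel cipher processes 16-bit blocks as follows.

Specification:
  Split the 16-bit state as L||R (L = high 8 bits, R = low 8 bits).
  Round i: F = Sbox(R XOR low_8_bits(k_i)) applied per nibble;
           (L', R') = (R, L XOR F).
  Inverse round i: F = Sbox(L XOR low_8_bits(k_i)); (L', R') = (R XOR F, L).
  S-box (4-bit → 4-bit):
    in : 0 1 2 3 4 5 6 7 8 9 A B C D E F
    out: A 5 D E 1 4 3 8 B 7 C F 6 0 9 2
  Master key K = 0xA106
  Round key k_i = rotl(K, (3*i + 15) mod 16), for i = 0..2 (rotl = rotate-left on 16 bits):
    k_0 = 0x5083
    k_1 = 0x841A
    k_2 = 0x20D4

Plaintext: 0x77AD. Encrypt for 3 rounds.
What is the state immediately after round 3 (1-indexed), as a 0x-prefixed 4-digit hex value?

s_0 = plaintext = 0x77AD
s_1 = Round(s_0, k_0) = 0xADAE
s_2 = Round(s_1, k_1) = 0xAE5C
s_3 = Round(s_2, k_2) = 0x5C15

0x5C15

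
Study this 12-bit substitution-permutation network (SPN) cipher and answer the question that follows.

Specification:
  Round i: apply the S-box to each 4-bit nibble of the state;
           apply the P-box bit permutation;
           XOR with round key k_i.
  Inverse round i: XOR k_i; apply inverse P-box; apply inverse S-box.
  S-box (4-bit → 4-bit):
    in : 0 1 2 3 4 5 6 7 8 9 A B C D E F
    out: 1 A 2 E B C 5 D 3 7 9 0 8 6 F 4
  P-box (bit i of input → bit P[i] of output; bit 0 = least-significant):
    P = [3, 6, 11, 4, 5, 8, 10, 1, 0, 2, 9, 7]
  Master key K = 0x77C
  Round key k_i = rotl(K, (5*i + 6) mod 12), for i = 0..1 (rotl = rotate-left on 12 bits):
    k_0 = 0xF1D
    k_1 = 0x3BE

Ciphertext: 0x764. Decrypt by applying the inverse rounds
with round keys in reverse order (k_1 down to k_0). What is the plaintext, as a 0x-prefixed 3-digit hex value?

0x628

s_0 = ciphertext = 0x764
s_1 = InvRound(s_0, k_1) = 0xC54
s_2 = InvRound(s_1, k_0) = 0x628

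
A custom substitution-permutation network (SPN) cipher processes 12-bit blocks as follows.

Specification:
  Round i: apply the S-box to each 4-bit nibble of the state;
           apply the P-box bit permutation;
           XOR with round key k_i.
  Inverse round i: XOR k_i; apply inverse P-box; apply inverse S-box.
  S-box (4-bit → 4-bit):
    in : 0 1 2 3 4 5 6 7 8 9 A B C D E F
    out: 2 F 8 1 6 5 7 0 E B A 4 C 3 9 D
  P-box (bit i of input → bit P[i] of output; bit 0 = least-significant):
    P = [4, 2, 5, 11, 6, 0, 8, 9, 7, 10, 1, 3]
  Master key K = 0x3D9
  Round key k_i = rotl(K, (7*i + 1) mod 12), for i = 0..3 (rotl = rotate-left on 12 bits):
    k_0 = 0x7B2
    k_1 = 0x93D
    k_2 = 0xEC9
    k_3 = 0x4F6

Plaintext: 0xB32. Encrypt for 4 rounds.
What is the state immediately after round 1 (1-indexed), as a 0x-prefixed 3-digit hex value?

s_0 = plaintext = 0xB32
s_1 = Round(s_0, k_0) = 0xFF0
s_2 = Round(s_1, k_1) = 0xAF3
s_3 = Round(s_2, k_2) = 0x991
s_4 = Round(s_3, k_3) = 0xA0B

0xFF0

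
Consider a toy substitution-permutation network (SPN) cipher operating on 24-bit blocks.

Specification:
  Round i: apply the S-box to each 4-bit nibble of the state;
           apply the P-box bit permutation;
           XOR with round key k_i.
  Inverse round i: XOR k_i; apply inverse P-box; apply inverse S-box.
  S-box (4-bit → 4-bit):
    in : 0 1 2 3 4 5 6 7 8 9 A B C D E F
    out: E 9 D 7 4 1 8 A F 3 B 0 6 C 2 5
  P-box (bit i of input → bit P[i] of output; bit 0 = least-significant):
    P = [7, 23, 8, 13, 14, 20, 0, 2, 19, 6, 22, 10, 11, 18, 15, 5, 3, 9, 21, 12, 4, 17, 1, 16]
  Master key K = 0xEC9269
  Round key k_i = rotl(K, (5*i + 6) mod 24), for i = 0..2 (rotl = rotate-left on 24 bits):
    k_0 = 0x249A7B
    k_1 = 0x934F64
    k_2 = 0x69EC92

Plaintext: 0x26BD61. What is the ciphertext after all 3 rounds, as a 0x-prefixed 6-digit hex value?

s_0 = plaintext = 0x26BD61
s_1 = Round(s_0, k_0) = 0x65AEED
s_2 = Round(s_1, k_1) = 0x86660C
s_3 = Round(s_2, k_2) = 0xFAF9A5

0xFAF9A5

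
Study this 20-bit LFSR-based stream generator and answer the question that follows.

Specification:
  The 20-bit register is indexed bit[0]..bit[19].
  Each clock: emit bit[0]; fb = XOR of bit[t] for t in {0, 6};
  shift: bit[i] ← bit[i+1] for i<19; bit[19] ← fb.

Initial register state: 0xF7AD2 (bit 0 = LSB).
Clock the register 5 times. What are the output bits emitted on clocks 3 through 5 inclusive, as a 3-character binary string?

001

reg_0 = 0xF7AD2
clock 1: out=0, reg = 0xFBD69
clock 2: out=1, reg = 0x7DEB4
clock 3: out=0, reg = 0x3EF5A
clock 4: out=0, reg = 0x9F7AD
clock 5: out=1, reg = 0xCFBD6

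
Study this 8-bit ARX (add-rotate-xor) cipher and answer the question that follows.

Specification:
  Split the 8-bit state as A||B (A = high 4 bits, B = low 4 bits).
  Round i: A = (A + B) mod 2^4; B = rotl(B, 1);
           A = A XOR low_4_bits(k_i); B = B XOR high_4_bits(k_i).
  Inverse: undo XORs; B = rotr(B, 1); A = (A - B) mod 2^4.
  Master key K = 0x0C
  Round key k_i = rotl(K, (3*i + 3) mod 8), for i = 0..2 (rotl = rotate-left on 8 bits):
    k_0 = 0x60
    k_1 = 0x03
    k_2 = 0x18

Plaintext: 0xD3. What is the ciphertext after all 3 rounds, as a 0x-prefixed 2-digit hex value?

s_0 = plaintext = 0xD3
s_1 = Round(s_0, k_0) = 0x00
s_2 = Round(s_1, k_1) = 0x30
s_3 = Round(s_2, k_2) = 0xB1

0xB1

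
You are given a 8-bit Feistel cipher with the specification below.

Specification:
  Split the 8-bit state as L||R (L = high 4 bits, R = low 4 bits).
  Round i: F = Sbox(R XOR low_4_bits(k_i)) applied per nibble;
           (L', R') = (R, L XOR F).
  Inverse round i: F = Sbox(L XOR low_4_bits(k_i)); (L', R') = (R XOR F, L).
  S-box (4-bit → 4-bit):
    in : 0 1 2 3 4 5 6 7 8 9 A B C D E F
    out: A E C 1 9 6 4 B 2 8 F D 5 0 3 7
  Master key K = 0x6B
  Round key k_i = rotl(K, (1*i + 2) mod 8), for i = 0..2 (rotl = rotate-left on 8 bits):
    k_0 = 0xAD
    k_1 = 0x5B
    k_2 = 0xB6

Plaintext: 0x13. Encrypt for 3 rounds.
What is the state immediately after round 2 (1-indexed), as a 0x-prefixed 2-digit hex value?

0x2B

s_0 = plaintext = 0x13
s_1 = Round(s_0, k_0) = 0x32
s_2 = Round(s_1, k_1) = 0x2B
s_3 = Round(s_2, k_2) = 0xB2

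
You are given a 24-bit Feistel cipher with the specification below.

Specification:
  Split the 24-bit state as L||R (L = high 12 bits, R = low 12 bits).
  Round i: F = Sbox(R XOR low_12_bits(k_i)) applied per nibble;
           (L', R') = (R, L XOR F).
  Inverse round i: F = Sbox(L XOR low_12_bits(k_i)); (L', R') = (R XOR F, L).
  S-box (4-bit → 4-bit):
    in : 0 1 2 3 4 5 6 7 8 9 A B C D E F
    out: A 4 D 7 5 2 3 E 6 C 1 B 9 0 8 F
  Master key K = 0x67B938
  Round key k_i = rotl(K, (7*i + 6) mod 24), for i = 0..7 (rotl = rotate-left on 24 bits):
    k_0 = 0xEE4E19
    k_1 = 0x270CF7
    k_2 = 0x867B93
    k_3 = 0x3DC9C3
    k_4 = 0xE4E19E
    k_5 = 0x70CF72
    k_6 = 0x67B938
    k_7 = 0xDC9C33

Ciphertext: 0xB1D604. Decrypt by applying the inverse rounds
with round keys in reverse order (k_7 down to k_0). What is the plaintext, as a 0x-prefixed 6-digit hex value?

s_0 = ciphertext = 0xB1D604
s_1 = InvRound(s_0, k_7) = 0x8DCB1D
s_2 = InvRound(s_1, k_6) = 0xF988DC
s_3 = InvRound(s_2, k_5) = 0x25DF98
s_4 = InvRound(s_3, k_4) = 0x80F25D
s_5 = InvRound(s_4, k_3) = 0x6C480F
s_6 = InvRound(s_5, k_2) = 0x8216C4
s_7 = InvRound(s_6, k_1) = 0x3C7821
s_8 = InvRound(s_7, k_0) = 0x8293C7

0x8293C7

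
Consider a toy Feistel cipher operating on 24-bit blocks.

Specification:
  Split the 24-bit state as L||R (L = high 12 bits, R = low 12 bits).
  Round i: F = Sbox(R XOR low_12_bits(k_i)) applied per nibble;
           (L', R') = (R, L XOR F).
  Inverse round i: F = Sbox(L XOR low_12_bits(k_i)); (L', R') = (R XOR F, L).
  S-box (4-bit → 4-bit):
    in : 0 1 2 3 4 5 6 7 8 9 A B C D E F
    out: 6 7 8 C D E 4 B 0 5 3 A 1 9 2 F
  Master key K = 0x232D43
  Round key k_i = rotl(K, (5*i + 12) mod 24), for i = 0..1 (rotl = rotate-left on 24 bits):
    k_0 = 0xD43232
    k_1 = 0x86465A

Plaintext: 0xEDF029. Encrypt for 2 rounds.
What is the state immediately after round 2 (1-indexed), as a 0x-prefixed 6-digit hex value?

0x6A56D6

s_0 = plaintext = 0xEDF029
s_1 = Round(s_0, k_0) = 0x0296A5
s_2 = Round(s_1, k_1) = 0x6A56D6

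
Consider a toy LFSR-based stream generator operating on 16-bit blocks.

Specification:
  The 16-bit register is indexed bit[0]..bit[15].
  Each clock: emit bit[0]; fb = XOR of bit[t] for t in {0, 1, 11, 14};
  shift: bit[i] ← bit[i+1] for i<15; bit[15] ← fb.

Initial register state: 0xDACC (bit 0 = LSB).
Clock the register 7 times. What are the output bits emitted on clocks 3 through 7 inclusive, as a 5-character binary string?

11001

reg_0 = 0xDACC
clock 1: out=0, reg = 0x6D66
clock 2: out=0, reg = 0xB6B3
clock 3: out=1, reg = 0x5B59
clock 4: out=1, reg = 0xADAC
clock 5: out=0, reg = 0xD6D6
clock 6: out=0, reg = 0x6B6B
clock 7: out=1, reg = 0x35B5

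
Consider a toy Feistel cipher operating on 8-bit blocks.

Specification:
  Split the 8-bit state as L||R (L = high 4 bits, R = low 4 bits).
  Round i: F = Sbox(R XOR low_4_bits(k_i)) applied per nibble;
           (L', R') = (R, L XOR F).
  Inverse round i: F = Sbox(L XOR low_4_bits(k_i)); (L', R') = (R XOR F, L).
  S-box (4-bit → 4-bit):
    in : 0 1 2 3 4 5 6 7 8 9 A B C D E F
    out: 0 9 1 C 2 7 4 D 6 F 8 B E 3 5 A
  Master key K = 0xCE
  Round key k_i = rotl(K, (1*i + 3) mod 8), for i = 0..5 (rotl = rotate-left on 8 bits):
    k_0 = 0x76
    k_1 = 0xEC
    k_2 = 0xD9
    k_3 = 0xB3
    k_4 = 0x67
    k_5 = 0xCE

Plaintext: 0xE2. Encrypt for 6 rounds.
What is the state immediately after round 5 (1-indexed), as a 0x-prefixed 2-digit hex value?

0x0A

s_0 = plaintext = 0xE2
s_1 = Round(s_0, k_0) = 0x2C
s_2 = Round(s_1, k_1) = 0xC2
s_3 = Round(s_2, k_2) = 0x27
s_4 = Round(s_3, k_3) = 0x70
s_5 = Round(s_4, k_4) = 0x0A
s_6 = Round(s_5, k_5) = 0xA2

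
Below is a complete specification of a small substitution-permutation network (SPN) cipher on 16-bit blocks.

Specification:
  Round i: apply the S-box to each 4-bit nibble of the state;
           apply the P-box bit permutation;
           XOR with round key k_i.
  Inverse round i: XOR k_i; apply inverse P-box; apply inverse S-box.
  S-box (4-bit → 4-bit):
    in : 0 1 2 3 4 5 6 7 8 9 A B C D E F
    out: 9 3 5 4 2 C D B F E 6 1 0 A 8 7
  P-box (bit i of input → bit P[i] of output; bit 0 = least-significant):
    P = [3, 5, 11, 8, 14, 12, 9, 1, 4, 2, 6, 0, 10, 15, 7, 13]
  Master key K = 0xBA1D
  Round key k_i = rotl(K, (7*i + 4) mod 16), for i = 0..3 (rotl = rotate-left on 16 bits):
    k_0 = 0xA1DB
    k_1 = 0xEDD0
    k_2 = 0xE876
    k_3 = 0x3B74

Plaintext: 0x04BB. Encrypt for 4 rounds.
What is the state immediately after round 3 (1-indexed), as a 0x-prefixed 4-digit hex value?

0x2CFE

s_0 = plaintext = 0x04BB
s_1 = Round(s_0, k_0) = 0xC5D7
s_2 = Round(s_1, k_1) = 0xFCBB
s_3 = Round(s_2, k_2) = 0x2CFE
s_4 = Round(s_3, k_3) = 0x6CF4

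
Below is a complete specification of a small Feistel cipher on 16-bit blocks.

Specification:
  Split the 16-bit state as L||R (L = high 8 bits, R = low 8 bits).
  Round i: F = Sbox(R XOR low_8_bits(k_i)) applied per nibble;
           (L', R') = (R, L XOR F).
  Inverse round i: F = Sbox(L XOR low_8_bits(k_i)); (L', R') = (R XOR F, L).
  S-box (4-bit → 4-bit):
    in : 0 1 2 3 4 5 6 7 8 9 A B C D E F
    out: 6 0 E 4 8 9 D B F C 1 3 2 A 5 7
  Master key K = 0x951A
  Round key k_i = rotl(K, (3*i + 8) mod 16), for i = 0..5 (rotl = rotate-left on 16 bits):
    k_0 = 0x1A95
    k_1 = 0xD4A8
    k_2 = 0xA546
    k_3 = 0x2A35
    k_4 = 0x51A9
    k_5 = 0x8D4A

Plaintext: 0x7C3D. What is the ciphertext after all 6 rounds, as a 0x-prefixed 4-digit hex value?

0x3F8B

s_0 = plaintext = 0x7C3D
s_1 = Round(s_0, k_0) = 0x3D63
s_2 = Round(s_1, k_1) = 0x631E
s_3 = Round(s_2, k_2) = 0x1EFC
s_4 = Round(s_3, k_3) = 0xFC32
s_5 = Round(s_4, k_4) = 0x323F
s_6 = Round(s_5, k_5) = 0x3F8B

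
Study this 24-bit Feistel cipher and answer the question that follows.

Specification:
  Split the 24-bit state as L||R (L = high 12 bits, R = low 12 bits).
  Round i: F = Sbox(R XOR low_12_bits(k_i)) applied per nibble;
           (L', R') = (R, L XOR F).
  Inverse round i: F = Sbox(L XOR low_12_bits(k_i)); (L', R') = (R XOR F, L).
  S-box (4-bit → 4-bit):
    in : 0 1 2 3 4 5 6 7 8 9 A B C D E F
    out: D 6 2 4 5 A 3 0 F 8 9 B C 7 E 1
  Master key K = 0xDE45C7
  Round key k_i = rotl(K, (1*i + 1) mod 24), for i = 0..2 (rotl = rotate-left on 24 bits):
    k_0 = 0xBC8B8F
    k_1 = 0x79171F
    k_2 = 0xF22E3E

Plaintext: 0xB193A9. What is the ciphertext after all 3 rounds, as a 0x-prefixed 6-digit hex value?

0x783C8D

s_0 = plaintext = 0xB193A9
s_1 = Round(s_0, k_0) = 0x3A943A
s_2 = Round(s_1, k_1) = 0x43A783
s_3 = Round(s_2, k_2) = 0x783C8D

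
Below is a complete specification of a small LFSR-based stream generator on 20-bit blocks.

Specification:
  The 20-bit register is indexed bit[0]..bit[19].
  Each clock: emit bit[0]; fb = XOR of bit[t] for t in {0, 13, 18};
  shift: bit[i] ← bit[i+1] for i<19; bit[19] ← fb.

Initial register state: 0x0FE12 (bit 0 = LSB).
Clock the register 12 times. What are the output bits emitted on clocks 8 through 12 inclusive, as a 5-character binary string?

00111

reg_0 = 0x0FE12
clock 1: out=0, reg = 0x87F09
clock 2: out=1, reg = 0x43F84
clock 3: out=0, reg = 0x21FC2
clock 4: out=0, reg = 0x10FE1
clock 5: out=1, reg = 0x887F0
clock 6: out=0, reg = 0x443F8
clock 7: out=0, reg = 0xA21FC
clock 8: out=0, reg = 0xD10FE
clock 9: out=0, reg = 0xE887F
clock 10: out=1, reg = 0x7443F
clock 11: out=1, reg = 0x3A21F
clock 12: out=1, reg = 0x1D10F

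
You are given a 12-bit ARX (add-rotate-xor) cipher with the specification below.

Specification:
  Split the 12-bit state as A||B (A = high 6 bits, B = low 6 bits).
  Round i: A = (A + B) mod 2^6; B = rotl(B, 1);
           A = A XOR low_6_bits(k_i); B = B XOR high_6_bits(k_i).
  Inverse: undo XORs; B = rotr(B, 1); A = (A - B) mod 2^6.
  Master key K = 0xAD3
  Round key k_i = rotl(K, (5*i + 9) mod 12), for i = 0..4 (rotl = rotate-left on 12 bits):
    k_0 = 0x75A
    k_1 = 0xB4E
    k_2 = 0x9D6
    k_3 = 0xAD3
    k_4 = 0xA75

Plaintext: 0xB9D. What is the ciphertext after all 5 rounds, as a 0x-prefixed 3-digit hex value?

s_0 = plaintext = 0xB9D
s_1 = Round(s_0, k_0) = 0x467
s_2 = Round(s_1, k_1) = 0xDA2
s_3 = Round(s_2, k_2) = 0x3A2
s_4 = Round(s_3, k_3) = 0x8EE
s_5 = Round(s_4, k_4) = 0x934

0x934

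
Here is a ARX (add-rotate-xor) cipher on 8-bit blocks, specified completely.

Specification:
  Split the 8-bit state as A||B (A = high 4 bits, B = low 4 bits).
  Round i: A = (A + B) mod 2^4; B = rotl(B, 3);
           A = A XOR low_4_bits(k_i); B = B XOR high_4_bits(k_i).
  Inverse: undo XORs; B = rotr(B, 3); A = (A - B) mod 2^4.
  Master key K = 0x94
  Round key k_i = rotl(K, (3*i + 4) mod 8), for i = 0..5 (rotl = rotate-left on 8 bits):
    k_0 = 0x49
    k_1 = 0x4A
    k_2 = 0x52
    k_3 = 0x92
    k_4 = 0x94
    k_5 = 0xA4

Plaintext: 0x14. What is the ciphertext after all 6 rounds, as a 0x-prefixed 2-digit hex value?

0x5D

s_0 = plaintext = 0x14
s_1 = Round(s_0, k_0) = 0xC6
s_2 = Round(s_1, k_1) = 0x87
s_3 = Round(s_2, k_2) = 0xDE
s_4 = Round(s_3, k_3) = 0x9E
s_5 = Round(s_4, k_4) = 0x3E
s_6 = Round(s_5, k_5) = 0x5D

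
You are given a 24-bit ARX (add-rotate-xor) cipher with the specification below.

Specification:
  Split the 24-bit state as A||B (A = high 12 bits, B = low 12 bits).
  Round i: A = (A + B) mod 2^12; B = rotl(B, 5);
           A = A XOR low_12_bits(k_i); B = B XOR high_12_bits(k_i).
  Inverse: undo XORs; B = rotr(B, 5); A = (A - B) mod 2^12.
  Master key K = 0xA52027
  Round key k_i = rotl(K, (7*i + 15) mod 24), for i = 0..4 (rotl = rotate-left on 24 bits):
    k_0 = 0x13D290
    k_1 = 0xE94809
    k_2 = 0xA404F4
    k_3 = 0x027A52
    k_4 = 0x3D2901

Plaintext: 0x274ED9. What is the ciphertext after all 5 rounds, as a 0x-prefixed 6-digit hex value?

0x5431A5

s_0 = plaintext = 0x274ED9
s_1 = Round(s_0, k_0) = 0x3DDA00
s_2 = Round(s_1, k_1) = 0x5D4E80
s_3 = Round(s_2, k_2) = 0x0A0A5D
s_4 = Round(s_3, k_3) = 0x0AFB93
s_5 = Round(s_4, k_4) = 0x5431A5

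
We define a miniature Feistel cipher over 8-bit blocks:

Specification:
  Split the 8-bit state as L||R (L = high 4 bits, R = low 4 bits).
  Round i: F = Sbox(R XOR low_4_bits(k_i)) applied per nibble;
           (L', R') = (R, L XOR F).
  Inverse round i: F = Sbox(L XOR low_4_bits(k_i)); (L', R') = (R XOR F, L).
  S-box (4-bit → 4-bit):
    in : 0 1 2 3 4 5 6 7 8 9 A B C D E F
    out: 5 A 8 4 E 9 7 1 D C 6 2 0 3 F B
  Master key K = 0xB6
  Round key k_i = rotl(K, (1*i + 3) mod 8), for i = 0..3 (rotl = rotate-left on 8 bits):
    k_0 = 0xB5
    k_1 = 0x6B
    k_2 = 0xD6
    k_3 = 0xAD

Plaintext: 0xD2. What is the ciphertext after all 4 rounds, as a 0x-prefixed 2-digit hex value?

0x5E

s_0 = plaintext = 0xD2
s_1 = Round(s_0, k_0) = 0x2C
s_2 = Round(s_1, k_1) = 0xC3
s_3 = Round(s_2, k_2) = 0x35
s_4 = Round(s_3, k_3) = 0x5E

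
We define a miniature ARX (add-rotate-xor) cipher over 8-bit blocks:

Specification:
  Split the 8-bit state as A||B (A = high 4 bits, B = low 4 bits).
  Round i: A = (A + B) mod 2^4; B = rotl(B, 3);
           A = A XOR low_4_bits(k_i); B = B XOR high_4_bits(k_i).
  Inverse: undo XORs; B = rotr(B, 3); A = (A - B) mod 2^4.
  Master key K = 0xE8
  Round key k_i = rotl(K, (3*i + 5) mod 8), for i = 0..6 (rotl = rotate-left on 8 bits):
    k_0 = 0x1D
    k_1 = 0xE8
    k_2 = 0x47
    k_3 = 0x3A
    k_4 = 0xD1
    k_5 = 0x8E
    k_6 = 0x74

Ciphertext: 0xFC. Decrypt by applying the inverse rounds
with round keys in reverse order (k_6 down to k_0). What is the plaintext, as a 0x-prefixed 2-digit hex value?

s_0 = ciphertext = 0xFC
s_1 = InvRound(s_0, k_6) = 0x47
s_2 = InvRound(s_1, k_5) = 0xBF
s_3 = InvRound(s_2, k_4) = 0x64
s_4 = InvRound(s_3, k_3) = 0xEE
s_5 = InvRound(s_4, k_2) = 0x45
s_6 = InvRound(s_5, k_1) = 0x57
s_7 = InvRound(s_6, k_0) = 0xCC

0xCC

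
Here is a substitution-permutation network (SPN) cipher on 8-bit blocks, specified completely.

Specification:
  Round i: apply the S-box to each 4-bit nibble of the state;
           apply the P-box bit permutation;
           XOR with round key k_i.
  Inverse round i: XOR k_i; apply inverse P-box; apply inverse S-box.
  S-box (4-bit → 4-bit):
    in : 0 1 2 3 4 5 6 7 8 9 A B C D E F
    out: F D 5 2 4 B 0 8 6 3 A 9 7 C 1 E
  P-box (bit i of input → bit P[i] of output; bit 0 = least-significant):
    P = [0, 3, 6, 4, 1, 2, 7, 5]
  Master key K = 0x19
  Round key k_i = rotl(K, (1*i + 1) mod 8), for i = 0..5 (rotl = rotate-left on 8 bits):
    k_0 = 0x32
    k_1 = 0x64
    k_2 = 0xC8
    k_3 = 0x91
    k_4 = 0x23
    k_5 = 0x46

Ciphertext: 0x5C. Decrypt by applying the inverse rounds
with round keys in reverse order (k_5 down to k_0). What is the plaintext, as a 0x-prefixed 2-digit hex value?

s_0 = ciphertext = 0x5C
s_1 = InvRound(s_0, k_5) = 0xEA
s_2 = InvRound(s_1, k_4) = 0x4C
s_3 = InvRound(s_2, k_3) = 0x80
s_4 = InvRound(s_3, k_2) = 0x68
s_5 = InvRound(s_4, k_1) = 0x33
s_6 = InvRound(s_5, k_0) = 0x6E

0x6E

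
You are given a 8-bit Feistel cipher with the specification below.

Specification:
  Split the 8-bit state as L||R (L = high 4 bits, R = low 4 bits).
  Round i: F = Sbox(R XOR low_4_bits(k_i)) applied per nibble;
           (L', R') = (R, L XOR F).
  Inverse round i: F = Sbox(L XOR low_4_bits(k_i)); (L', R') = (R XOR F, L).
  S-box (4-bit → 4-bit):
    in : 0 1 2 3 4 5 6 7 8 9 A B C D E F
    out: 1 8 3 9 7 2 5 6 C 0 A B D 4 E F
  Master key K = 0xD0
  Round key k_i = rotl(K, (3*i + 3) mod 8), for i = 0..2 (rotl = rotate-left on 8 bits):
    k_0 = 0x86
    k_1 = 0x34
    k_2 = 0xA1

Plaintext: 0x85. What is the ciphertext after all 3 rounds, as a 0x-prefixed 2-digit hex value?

0x74

s_0 = plaintext = 0x85
s_1 = Round(s_0, k_0) = 0x51
s_2 = Round(s_1, k_1) = 0x17
s_3 = Round(s_2, k_2) = 0x74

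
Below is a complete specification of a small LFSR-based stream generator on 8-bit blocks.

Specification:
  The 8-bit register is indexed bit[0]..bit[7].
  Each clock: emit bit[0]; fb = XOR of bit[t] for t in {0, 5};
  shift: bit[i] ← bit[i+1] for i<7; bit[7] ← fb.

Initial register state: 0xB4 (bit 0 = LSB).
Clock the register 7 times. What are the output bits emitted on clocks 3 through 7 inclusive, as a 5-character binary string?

10110

reg_0 = 0xB4
clock 1: out=0, reg = 0xDA
clock 2: out=0, reg = 0x6D
clock 3: out=1, reg = 0x36
clock 4: out=0, reg = 0x9B
clock 5: out=1, reg = 0xCD
clock 6: out=1, reg = 0xE6
clock 7: out=0, reg = 0xF3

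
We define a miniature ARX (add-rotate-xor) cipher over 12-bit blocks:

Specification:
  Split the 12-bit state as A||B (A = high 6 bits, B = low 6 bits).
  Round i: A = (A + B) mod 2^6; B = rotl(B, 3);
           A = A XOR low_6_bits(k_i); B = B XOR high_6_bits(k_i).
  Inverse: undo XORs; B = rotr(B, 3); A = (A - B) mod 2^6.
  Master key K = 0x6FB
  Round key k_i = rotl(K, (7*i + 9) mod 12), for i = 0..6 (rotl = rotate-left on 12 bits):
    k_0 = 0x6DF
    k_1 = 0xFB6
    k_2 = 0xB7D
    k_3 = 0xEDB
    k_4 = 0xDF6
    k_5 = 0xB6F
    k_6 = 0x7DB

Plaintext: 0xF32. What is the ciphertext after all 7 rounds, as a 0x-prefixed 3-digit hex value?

s_0 = plaintext = 0xF32
s_1 = Round(s_0, k_0) = 0xC4D
s_2 = Round(s_1, k_1) = 0x217
s_3 = Round(s_2, k_2) = 0x897
s_4 = Round(s_3, k_3) = 0x881
s_5 = Round(s_4, k_4) = 0x57F
s_6 = Round(s_5, k_5) = 0xED2
s_7 = Round(s_6, k_6) = 0x58D

0x58D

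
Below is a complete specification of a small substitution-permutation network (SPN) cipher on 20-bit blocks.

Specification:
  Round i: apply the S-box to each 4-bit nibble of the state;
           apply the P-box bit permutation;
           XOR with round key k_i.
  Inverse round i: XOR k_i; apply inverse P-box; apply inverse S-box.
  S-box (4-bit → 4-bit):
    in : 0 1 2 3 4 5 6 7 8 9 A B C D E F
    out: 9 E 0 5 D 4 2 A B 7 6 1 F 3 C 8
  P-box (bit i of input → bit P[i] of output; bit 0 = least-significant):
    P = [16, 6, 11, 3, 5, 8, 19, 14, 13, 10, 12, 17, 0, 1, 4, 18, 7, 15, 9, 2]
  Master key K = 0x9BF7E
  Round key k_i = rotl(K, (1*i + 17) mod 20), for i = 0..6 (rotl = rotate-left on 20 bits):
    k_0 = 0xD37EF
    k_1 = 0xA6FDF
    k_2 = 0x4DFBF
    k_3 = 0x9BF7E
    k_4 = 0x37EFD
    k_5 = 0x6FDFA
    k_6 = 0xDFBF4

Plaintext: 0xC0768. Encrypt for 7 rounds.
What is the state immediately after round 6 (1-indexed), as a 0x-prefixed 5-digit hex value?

0xAD336

s_0 = plaintext = 0xC0768
s_1 = Round(s_0, k_0) = 0xAB022
s_2 = Round(s_1, k_1) = 0x8CDDE
s_3 = Round(s_2, k_2) = 0x07200
s_4 = Round(s_3, k_3) = 0xCFFD0
s_5 = Round(s_4, k_4) = 0x4FD51
s_6 = Round(s_5, k_5) = 0xAD336
s_7 = Round(s_6, k_6) = 0x54997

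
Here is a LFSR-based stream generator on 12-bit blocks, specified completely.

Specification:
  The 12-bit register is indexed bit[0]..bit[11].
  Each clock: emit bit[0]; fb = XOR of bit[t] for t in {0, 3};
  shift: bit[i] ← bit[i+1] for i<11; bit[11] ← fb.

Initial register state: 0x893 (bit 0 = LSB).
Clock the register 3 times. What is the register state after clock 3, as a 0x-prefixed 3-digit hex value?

0x312

reg_0 = 0x893
clock 1: out=1, reg = 0xC49
clock 2: out=1, reg = 0x624
clock 3: out=0, reg = 0x312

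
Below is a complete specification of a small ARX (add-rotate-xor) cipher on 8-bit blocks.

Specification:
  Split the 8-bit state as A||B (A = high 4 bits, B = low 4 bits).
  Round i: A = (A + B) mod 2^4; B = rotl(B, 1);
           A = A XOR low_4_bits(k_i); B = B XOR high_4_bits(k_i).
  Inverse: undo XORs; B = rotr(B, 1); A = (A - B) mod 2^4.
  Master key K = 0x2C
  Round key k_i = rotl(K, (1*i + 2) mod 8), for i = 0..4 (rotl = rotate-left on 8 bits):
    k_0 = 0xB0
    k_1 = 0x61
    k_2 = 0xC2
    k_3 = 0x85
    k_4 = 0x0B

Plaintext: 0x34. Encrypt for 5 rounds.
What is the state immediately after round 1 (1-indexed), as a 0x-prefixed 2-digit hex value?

s_0 = plaintext = 0x34
s_1 = Round(s_0, k_0) = 0x73
s_2 = Round(s_1, k_1) = 0xB0
s_3 = Round(s_2, k_2) = 0x9C
s_4 = Round(s_3, k_3) = 0x01
s_5 = Round(s_4, k_4) = 0xA2

0x73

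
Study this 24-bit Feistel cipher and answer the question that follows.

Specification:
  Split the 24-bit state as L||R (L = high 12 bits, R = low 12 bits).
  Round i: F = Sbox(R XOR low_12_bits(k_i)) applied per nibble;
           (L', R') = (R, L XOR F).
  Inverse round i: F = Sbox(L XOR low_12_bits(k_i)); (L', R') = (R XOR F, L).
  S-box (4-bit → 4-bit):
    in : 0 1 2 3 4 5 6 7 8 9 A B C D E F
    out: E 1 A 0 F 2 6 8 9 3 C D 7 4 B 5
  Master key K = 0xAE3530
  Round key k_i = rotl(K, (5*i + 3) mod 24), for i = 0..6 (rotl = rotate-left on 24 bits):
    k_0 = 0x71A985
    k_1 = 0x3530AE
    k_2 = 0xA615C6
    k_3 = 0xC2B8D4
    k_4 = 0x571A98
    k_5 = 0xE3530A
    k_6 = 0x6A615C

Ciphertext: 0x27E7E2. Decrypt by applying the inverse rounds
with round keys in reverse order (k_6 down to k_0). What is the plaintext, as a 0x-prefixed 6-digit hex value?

s_0 = ciphertext = 0x27E7E2
s_1 = InvRound(s_0, k_6) = 0x74827E
s_2 = InvRound(s_1, k_5) = 0xD84748
s_3 = InvRound(s_2, k_4) = 0xF5FD84
s_4 = InvRound(s_3, k_3) = 0x519F5F
s_5 = InvRound(s_4, k_2) = 0x11A519
s_6 = InvRound(s_5, k_1) = 0x4C611A
s_7 = InvRound(s_6, k_0) = 0x5EA4C6

0x5EA4C6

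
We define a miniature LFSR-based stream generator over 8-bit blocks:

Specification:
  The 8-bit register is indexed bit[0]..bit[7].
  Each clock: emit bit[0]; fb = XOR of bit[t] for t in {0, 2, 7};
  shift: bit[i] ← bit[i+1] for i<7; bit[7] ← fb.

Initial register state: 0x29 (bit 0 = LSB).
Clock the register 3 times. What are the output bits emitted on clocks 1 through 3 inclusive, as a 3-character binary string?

reg_0 = 0x29
clock 1: out=1, reg = 0x94
clock 2: out=0, reg = 0x4A
clock 3: out=0, reg = 0x25

100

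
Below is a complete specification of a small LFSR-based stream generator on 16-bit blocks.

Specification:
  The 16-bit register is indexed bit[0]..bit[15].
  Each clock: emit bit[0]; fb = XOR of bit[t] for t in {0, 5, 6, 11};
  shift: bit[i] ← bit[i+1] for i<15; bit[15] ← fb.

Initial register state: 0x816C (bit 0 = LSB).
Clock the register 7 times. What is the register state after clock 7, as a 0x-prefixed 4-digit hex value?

0x6502

reg_0 = 0x816C
clock 1: out=0, reg = 0x40B6
clock 2: out=0, reg = 0xA05B
clock 3: out=1, reg = 0x502D
clock 4: out=1, reg = 0x2816
clock 5: out=0, reg = 0x940B
clock 6: out=1, reg = 0xCA05
clock 7: out=1, reg = 0x6502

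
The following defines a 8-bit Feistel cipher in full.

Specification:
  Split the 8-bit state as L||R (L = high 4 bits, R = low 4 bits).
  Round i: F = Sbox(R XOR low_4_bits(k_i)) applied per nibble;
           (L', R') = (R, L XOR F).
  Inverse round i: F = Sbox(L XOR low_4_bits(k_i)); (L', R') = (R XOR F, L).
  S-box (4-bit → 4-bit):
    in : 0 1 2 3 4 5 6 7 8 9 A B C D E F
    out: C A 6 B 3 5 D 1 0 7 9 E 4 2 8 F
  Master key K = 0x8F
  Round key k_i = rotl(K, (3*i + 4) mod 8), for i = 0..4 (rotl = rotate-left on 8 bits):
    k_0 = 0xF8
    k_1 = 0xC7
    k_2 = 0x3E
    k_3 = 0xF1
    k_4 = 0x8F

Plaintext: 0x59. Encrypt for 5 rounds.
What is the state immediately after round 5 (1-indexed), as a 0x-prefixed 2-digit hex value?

s_0 = plaintext = 0x59
s_1 = Round(s_0, k_0) = 0x9F
s_2 = Round(s_1, k_1) = 0xF9
s_3 = Round(s_2, k_2) = 0x9E
s_4 = Round(s_3, k_3) = 0xE6
s_5 = Round(s_4, k_4) = 0x69

0x69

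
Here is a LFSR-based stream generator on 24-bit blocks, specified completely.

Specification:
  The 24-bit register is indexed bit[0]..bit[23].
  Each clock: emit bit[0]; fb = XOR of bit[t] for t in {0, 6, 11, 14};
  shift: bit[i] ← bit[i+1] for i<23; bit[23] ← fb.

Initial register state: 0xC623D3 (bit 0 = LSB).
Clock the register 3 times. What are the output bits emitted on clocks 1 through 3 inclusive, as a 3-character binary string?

reg_0 = 0xC623D3
clock 1: out=1, reg = 0x6311E9
clock 2: out=1, reg = 0x3188F4
clock 3: out=0, reg = 0x18C47A

110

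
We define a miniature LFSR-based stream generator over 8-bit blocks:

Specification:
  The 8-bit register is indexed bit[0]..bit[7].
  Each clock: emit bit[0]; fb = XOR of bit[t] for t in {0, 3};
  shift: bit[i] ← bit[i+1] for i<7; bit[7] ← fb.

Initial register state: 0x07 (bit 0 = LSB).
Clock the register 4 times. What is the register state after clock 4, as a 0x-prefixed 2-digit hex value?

reg_0 = 0x07
clock 1: out=1, reg = 0x83
clock 2: out=1, reg = 0xC1
clock 3: out=1, reg = 0xE0
clock 4: out=0, reg = 0x70

0x70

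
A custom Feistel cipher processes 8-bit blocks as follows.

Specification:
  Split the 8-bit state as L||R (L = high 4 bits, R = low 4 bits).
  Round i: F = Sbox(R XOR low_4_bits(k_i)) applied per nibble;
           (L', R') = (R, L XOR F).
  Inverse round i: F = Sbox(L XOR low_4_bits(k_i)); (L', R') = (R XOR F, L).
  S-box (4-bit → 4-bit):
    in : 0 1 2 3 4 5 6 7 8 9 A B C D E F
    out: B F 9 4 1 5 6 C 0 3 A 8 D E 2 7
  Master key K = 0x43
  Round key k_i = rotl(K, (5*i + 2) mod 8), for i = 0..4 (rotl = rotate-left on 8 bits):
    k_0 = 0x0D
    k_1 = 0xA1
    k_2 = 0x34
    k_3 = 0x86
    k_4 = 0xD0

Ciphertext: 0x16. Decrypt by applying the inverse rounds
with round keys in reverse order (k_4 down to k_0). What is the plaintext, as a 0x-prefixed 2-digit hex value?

0x19

s_0 = ciphertext = 0x16
s_1 = InvRound(s_0, k_4) = 0x91
s_2 = InvRound(s_1, k_3) = 0x69
s_3 = InvRound(s_2, k_2) = 0x06
s_4 = InvRound(s_3, k_1) = 0x90
s_5 = InvRound(s_4, k_0) = 0x19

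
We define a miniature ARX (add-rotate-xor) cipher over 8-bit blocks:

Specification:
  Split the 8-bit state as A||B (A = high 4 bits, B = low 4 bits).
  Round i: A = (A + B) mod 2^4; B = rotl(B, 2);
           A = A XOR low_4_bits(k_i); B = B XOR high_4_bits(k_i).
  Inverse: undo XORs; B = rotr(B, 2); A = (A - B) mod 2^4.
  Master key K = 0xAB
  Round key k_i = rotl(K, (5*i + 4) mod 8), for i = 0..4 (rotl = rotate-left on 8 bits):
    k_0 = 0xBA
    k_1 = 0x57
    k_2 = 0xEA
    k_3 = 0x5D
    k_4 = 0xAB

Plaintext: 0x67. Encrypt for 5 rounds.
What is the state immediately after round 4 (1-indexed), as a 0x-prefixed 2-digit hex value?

0x42

s_0 = plaintext = 0x67
s_1 = Round(s_0, k_0) = 0x76
s_2 = Round(s_1, k_1) = 0xAC
s_3 = Round(s_2, k_2) = 0xCD
s_4 = Round(s_3, k_3) = 0x42
s_5 = Round(s_4, k_4) = 0xD2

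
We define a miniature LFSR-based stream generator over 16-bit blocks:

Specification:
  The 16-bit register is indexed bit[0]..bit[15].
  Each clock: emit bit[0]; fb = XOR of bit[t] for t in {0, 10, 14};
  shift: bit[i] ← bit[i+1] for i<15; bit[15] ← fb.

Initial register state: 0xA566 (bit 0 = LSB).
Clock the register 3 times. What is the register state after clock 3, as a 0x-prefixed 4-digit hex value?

reg_0 = 0xA566
clock 1: out=0, reg = 0xD2B3
clock 2: out=1, reg = 0x6959
clock 3: out=1, reg = 0x34AC

0x34AC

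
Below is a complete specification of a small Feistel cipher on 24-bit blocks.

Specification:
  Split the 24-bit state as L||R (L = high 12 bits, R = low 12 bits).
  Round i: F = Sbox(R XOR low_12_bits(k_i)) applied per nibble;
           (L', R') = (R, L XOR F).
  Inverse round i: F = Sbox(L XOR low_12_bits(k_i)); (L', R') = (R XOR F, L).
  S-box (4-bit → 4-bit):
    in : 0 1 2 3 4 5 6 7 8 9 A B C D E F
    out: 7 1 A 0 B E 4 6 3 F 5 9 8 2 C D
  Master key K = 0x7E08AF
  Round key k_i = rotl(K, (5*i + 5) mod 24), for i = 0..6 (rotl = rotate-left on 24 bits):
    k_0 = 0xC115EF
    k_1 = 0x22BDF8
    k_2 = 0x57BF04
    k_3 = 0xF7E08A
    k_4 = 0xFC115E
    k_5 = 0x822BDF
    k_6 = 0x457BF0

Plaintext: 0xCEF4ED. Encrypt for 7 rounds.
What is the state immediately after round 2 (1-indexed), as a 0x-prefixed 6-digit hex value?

s_0 = plaintext = 0xCEF4ED
s_1 = Round(s_0, k_0) = 0x4EDD95
s_2 = Round(s_1, k_1) = 0xD953AF
s_3 = Round(s_2, k_2) = 0x3AF5CC
s_4 = Round(s_3, k_3) = 0x5CCD1B
s_5 = Round(s_4, k_4) = 0xD1BD72
s_6 = Round(s_5, k_5) = 0xD72949
s_7 = Round(s_6, k_6) = 0x9497ED

0xD953AF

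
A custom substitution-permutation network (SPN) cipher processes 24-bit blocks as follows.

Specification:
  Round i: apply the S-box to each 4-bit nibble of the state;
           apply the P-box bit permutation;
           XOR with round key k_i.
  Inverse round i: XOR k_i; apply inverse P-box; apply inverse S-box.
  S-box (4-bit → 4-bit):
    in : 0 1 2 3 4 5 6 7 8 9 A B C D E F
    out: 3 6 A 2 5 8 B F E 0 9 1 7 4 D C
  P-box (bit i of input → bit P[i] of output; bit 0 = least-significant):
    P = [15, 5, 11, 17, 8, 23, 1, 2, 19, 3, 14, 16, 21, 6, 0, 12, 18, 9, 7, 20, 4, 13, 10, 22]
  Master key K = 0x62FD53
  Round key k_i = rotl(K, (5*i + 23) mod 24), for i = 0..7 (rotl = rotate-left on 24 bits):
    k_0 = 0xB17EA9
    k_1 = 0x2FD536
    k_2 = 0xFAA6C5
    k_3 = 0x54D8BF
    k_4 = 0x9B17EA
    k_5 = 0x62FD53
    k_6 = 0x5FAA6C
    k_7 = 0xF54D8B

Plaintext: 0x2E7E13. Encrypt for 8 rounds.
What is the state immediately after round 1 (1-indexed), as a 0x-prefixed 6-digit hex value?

s_0 = plaintext = 0x2E7E13
s_1 = Round(s_0, k_0) = 0x4C0E4A
s_2 = Round(s_1, k_1) = 0x0012E4
s_3 = Round(s_2, k_2) = 0xFF0D9A
s_4 = Round(s_3, k_3) = 0x261C7F
s_5 = Round(s_4, k_4) = 0x457CA5
s_6 = Round(s_5, k_5) = 0x58A80E
s_7 = Round(s_6, k_6) = 0xAC71E4
s_8 = Round(s_7, k_7) = 0x919654

0x4C0E4A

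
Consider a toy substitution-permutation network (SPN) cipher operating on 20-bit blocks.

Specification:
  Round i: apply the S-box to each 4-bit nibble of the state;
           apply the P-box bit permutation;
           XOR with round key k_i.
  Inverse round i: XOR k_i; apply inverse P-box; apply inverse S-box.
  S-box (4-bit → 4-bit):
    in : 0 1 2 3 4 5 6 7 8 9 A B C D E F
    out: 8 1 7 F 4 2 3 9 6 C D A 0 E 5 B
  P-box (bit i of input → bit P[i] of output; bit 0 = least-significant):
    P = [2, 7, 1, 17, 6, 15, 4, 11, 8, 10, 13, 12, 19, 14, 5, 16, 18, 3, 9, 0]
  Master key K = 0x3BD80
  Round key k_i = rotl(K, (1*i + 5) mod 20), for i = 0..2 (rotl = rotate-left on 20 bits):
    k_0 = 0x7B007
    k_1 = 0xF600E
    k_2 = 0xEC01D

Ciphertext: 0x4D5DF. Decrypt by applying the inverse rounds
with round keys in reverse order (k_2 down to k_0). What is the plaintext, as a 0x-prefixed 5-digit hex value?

s_0 = ciphertext = 0x4D5DF
s_1 = InvRound(s_0, k_2) = 0xC1F1D
s_2 = InvRound(s_1, k_1) = 0x9B399
s_3 = InvRound(s_2, k_0) = 0x21143

0x21143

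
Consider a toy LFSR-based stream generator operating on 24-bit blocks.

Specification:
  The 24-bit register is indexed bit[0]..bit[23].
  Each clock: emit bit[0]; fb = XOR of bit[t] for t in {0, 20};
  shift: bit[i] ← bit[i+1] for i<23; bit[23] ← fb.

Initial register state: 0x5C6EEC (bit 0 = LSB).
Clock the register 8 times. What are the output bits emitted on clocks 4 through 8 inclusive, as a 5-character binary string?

10111

reg_0 = 0x5C6EEC
clock 1: out=0, reg = 0xAE3776
clock 2: out=0, reg = 0x571BBB
clock 3: out=1, reg = 0x2B8DDD
clock 4: out=1, reg = 0x95C6EE
clock 5: out=0, reg = 0xCAE377
clock 6: out=1, reg = 0xE571BB
clock 7: out=1, reg = 0xF2B8DD
clock 8: out=1, reg = 0x795C6E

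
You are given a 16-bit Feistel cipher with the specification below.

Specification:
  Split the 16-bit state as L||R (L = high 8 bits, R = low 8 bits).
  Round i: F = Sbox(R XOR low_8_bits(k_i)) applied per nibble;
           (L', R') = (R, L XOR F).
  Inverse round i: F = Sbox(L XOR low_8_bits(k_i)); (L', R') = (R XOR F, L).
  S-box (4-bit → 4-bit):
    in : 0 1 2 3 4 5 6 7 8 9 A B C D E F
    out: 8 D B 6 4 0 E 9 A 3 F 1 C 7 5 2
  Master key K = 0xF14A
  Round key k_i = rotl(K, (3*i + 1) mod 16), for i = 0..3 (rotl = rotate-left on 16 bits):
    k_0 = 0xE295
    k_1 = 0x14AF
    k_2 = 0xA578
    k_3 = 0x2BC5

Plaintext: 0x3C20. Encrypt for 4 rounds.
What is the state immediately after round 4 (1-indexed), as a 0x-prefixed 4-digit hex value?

0x094A

s_0 = plaintext = 0x3C20
s_1 = Round(s_0, k_0) = 0x202C
s_2 = Round(s_1, k_1) = 0x2C86
s_3 = Round(s_2, k_2) = 0x8609
s_4 = Round(s_3, k_3) = 0x094A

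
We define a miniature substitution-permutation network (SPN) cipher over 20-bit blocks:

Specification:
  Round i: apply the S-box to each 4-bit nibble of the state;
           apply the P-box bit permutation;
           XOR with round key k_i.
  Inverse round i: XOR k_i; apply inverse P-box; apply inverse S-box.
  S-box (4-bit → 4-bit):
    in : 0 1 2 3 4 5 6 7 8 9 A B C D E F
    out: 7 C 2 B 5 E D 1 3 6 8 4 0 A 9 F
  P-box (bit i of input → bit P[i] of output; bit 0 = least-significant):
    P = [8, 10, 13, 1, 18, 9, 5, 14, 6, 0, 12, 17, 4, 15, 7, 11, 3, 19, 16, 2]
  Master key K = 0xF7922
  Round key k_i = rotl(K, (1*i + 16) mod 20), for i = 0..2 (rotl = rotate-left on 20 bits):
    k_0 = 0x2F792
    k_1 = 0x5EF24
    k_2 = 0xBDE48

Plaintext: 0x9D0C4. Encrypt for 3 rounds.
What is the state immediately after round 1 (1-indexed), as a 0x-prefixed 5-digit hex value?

0xB4ED3

s_0 = plaintext = 0x9D0C4
s_1 = Round(s_0, k_0) = 0xB4ED3
s_2 = Round(s_1, k_1) = 0x6A8F6
s_3 = Round(s_2, k_2) = 0xEB527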